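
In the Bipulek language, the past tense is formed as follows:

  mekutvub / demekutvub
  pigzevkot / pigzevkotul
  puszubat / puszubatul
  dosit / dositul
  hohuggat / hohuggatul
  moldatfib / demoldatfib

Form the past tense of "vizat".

dosit and moldatfib both have last vowel 'i' yet inflect differently (dositul, demoldatfib), so the last vowel is not what conditions the rule; the final letter is.
"vizat" ends in -t. The stems ending in -t (pigzevkot → pigzevkotul, dosit → dositul, puszubat → puszubatul) add -ul.
So vizat → vizatul.

vizatul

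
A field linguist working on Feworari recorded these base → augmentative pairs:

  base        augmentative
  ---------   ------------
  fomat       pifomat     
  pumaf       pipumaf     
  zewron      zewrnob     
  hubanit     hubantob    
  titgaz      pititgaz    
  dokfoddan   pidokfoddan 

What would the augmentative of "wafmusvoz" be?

dokfoddan and zewron both end in -n yet inflect differently (pidokfoddan, zewrnob), so the final letter is not what conditions the rule; the last vowel is.
"wafmusvoz" has last vowel 'o'. The one such stem in the data (zewron → zewrnob) deletes the last vowel and adds -ob (as does hubanit), so the same rule applies.
So wafmusvoz → wafmusvzob.

wafmusvzob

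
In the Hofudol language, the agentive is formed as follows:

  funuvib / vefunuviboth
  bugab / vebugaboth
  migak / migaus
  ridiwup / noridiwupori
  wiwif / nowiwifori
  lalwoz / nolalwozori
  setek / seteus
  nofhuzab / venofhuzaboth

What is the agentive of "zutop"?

nozutopori

nofhuzab and migak both have last vowel 'a' yet inflect differently (venofhuzaboth, migaus), so the last vowel is not what conditions the rule; the final letter is.
"zutop" ends in -p. The one such stem in the data (ridiwup → noridiwupori) adds no- … -ori around the stem, so the same rule applies.
So zutop → nozutopori.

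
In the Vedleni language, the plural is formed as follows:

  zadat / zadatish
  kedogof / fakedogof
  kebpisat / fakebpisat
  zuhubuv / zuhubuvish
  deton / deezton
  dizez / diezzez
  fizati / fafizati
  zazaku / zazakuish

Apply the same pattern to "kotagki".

zadat and kebpisat both end in -t yet inflect differently (zadatish, fakebpisat), so the final letter is not what conditions the rule; the first letter is.
"kotagki" begins with k-. The stems beginning with k- (kedogof → fakedogof, kebpisat → fakebpisat) add the prefix fa-.
The other patterns: stems beginning with z- add -ish; stems beginning with d- insert -ez- after the first vowel.
So kotagki → fakotagki.

fakotagki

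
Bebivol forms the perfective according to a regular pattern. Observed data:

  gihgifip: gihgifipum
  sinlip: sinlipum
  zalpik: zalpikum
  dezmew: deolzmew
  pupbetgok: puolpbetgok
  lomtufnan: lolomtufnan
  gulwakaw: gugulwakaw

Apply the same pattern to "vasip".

vasipum

"vasip" has last vowel 'i'. The stems whose last vowel is 'i' (gihgifip → gihgifipum, sinlip → sinlipum, zalpik → zalpikum) add -um.
The other patterns: stems whose last vowel is 'e' or 'o' insert -ol- after the first vowel; stems whose last vowel is 'a' repeat the first consonant+vowel as a prefix.
So vasip → vasipum.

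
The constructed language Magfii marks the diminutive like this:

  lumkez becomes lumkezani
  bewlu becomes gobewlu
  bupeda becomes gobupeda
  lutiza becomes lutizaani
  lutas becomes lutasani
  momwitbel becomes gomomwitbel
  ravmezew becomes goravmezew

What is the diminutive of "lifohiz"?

lutiza and bupeda both end in -a yet inflect differently (lutizaani, gobupeda), so the final letter is not what conditions the rule; the first letter is.
"lifohiz" begins with l-. The stems beginning with l- (lutiza → lutizaani, lutas → lutasani, lumkez → lumkezani) add -ani.
The other pattern: stems beginning with b-, m- or r- add the prefix go-.
So lifohiz → lifohizani.

lifohizani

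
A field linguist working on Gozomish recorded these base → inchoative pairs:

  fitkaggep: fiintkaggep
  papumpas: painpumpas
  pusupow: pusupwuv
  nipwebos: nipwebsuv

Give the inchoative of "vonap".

voinnap

nipwebos and papumpas both end in -s yet inflect differently (nipwebsuv, painpumpas), so the final letter is not what conditions the rule; the last vowel is.
"vonap" has last vowel 'a'. The one such stem in the data (papumpas → painpumpas) inserts -in- after the first vowel (as does fitkaggep), so the same rule applies.
So vonap → voinnap.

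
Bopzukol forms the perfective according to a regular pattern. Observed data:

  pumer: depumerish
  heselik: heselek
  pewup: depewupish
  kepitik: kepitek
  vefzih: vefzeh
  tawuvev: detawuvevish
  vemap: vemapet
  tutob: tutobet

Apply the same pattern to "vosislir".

vosisler

"vosislir" has last vowel 'i'. The stems whose last vowel is 'i' (vefzih → vefzeh, heselik → heselek, kepitik → kepitek) change the last vowel to 'e'.
The other patterns: stems whose last vowel is 'e' or 'u' add de- … -ish around the stem; stems whose last vowel is 'a' or 'o' add -et.
So vosislir → vosisler.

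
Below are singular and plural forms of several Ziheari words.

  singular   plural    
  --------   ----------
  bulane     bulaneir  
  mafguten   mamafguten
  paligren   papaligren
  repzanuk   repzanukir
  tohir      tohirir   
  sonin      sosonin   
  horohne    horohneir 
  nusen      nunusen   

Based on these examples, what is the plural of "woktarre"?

woktarreir

sonin and tohir both have last vowel 'i' yet inflect differently (sosonin, tohirir), so the last vowel is not what conditions the rule; the final letter is.
"woktarre" ends in -e. The stems ending in -e (bulane → bulaneir, horohne → horohneir) add -ir.
The other pattern: stems ending in -n repeat the first consonant+vowel as a prefix.
So woktarre → woktarreir.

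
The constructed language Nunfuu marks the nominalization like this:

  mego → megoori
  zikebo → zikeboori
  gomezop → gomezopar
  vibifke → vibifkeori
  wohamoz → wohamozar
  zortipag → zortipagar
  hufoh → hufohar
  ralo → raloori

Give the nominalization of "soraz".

ralo and wohamoz both have last vowel 'o' yet inflect differently (raloori, wohamozar), so the last vowel is not what conditions the rule; whether the stem ends in a vowel or a consonant is.
"soraz" ends in a consonant. The stems ending in a consonant (wohamoz → wohamozar, zortipag → zortipagar, gomezop → gomezopar) add -ar.
So soraz → sorazar.

sorazar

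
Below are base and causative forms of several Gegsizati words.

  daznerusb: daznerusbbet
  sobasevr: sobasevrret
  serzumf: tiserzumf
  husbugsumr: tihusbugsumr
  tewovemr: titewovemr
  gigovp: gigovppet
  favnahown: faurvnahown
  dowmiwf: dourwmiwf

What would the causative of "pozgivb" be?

dowmiwf and serzumf both end in -f yet inflect differently (dourwmiwf, tiserzumf), so the final letter is not what conditions the rule; the second-to-last letter is.
"pozgivb" has second-to-last letter 'v'. The stems whose second-to-last letter is 'v' (sobasevr → sobasevrret, gigovp → gigovppet) double the final consonant and add -et.
The other patterns: stems whose second-to-last letter is 'w' insert -ur- after the first vowel; stems whose second-to-last letter is 'm' add the prefix ti-.
So pozgivb → pozgivbbet.

pozgivbbet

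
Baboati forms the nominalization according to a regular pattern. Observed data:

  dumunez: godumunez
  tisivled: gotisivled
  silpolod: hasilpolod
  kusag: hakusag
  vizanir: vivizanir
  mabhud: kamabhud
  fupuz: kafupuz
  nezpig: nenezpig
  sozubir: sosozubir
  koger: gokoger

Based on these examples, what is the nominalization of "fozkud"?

vizanir and koger both end in -r yet inflect differently (vivizanir, gokoger), so the final letter is not what conditions the rule; the last vowel is.
"fozkud" has last vowel 'u'. The stems whose last vowel is 'u' (mabhud → kamabhud, fupuz → kafupuz) add the prefix ka-.
The other patterns: stems whose last vowel is 'i' repeat the first consonant+vowel as a prefix; stems whose last vowel is 'e' add the prefix go-; stems whose last vowel is 'a' or 'o' add the prefix ha-.
So fozkud → kafozkud.

kafozkud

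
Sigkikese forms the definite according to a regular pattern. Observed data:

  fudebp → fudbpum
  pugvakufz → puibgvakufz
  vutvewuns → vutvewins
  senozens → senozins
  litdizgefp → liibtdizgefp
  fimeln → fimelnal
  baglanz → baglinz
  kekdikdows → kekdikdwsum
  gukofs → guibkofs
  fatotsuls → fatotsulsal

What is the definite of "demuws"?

demwsum

gukofs and vutvewuns both end in -s yet inflect differently (guibkofs, vutvewins), so the final letter is not what conditions the rule; the second-to-last letter is.
"demuws" has second-to-last letter 'w'. The one such stem in the data (kekdikdows → kekdikdwsum) deletes the last vowel and adds -um (as does fudebp), so the same rule applies.
So demuws → demwsum.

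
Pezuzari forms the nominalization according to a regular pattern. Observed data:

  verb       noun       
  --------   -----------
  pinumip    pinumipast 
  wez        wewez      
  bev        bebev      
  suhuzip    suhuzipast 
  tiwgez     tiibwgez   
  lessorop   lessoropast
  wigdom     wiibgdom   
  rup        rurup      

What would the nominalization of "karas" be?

kaibras

wez and tiwgez both end in -z yet inflect differently (wewez, tiibwgez), so the final letter is not what conditions the rule; the number of vowels is.
"karas" has 2 vowels. The stems with 2 vowels (wigdom → wiibgdom, tiwgez → tiibwgez) insert -ib- after the first vowel.
So karas → kaibras.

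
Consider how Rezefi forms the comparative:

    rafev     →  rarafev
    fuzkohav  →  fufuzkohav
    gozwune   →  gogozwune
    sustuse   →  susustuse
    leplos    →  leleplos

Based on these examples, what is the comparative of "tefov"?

tetefov

Every pair shown (rafev → rarafev, fuzkohav → fufuzkohav, gozwune → gogozwune, …) follows the same rule: repeat the first consonant+vowel as a prefix.
So tefov → tetefov.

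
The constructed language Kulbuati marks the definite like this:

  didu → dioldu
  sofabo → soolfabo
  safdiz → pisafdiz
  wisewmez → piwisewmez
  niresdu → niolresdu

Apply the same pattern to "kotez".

safdiz and sofabo both begin with s- yet inflect differently (pisafdiz, soolfabo), so the first letter is not what conditions the rule; whether the stem ends in a vowel or a consonant is.
"kotez" ends in a consonant. The stems ending in a consonant (safdiz → pisafdiz, wisewmez → piwisewmez) add the prefix pi-.
So kotez → pikotez.

pikotez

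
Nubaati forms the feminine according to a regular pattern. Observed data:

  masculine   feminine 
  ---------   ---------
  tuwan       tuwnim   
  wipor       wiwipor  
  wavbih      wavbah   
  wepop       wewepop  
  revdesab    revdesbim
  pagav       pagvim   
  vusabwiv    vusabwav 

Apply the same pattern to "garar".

garrim

vusabwiv and pagav both end in -v yet inflect differently (vusabwav, pagvim), so the final letter is not what conditions the rule; the last vowel is.
"garar" has last vowel 'a'. The stems whose last vowel is 'a' (tuwan → tuwnim, pagav → pagvim, revdesab → revdesbim) delete the last vowel and add -im.
The other patterns: stems whose last vowel is 'o' repeat the first consonant+vowel as a prefix; stems whose last vowel is 'i' change the last vowel to 'a'.
So garar → garrim.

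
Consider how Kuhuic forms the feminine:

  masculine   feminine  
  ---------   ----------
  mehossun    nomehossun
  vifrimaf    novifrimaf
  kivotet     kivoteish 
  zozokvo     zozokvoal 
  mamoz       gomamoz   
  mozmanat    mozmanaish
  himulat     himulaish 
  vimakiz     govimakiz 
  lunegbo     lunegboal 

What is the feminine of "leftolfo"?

zozokvo and mamoz both have last vowel 'o' yet inflect differently (zozokvoal, gomamoz), so the last vowel is not what conditions the rule; the final letter is.
"leftolfo" ends in -o. The stems ending in -o (zozokvo → zozokvoal, lunegbo → lunegboal) add -al.
The other patterns: stems ending in -t drop the final letter and add -ish; stems ending in -z add the prefix go-; stems ending in -f or -n add the prefix no-.
So leftolfo → leftolfoal.

leftolfoal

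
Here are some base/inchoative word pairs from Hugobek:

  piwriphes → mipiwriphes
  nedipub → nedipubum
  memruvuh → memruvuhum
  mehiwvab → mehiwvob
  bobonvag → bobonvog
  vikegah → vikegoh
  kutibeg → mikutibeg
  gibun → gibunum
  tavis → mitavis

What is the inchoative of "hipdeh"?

mehiwvab and nedipub both end in -b yet inflect differently (mehiwvob, nedipubum), so the final letter is not what conditions the rule; the last vowel is.
"hipdeh" has last vowel 'e'. The stems whose last vowel is 'e' (piwriphes → mipiwriphes, kutibeg → mikutibeg) add the prefix mi-.
So hipdeh → mihipdeh.

mihipdeh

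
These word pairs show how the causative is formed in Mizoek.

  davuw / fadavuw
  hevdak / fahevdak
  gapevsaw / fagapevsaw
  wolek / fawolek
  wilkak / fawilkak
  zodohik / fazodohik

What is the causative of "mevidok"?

famevidok

Every pair shown (davuw → fadavuw, hevdak → fahevdak, gapevsaw → fagapevsaw, …) follows the same rule: add the prefix fa-.
So mevidok → famevidok.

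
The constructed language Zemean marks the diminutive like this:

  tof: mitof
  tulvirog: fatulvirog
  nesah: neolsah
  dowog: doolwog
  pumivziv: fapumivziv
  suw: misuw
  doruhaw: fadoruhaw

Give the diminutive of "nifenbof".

suw and doruhaw both end in -w yet inflect differently (misuw, fadoruhaw), so the final letter is not what conditions the rule; the number of vowels is.
"nifenbof" has 3 vowels. The stems with 3 vowels (pumivziv → fapumivziv, doruhaw → fadoruhaw, tulvirog → fatulvirog) add the prefix fa-.
So nifenbof → fanifenbof.

fanifenbof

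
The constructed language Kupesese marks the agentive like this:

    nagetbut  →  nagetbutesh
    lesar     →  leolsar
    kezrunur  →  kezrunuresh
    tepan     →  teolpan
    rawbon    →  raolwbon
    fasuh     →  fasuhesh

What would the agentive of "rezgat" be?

"rezgat" has last vowel 'a'. The stems whose last vowel is 'a' (lesar → leolsar, tepan → teolpan) insert -ol- after the first vowel.
So rezgat → reolzgat.

reolzgat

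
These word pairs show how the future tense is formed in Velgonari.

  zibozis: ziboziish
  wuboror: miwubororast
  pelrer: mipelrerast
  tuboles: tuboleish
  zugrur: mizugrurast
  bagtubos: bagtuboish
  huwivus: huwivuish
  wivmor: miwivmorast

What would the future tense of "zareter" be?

"zareter" ends in -r. The stems ending in -r (pelrer → mipelrerast, wivmor → miwivmorast, zugrur → mizugrurast) add mi- … -ast around the stem.
So zareter → mizareterast.

mizareterast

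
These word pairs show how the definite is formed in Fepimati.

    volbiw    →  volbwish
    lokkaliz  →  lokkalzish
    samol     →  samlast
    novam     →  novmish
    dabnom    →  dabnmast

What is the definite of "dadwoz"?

dabnom and novam both end in -m yet inflect differently (dabnmast, novmish), so the final letter is not what conditions the rule; the last vowel is.
"dadwoz" has last vowel 'o'. The stems whose last vowel is 'o' (samol → samlast, dabnom → dabnmast) delete the last vowel and add -ast.
The other pattern: stems whose last vowel is 'a' or 'i' delete the last vowel and add -ish.
So dadwoz → dadwzast.

dadwzast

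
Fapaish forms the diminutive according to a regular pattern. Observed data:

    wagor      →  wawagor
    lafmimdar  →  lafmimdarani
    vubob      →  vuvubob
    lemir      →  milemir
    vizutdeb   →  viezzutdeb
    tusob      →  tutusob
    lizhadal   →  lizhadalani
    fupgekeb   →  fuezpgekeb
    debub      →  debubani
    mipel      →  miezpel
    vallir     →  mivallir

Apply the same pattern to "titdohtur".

titdohturani

wagor and lemir both end in -r yet inflect differently (wawagor, milemir), so the final letter is not what conditions the rule; the last vowel is.
"titdohtur" has last vowel 'u'. The one such stem in the data (debub → debubani) adds -ani, so the same rule applies.
The other patterns: stems whose last vowel is 'o' repeat the first consonant+vowel as a prefix; stems whose last vowel is 'i' add the prefix mi-; stems whose last vowel is 'e' insert -ez- after the first vowel.
So titdohtur → titdohturani.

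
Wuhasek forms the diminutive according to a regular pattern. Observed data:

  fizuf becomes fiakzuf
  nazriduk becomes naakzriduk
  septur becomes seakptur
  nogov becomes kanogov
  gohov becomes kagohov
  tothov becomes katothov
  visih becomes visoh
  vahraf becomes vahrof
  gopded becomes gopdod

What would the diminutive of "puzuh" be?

fizuf and vahraf both end in -f yet inflect differently (fiakzuf, vahrof), so the final letter is not what conditions the rule; the last vowel is.
"puzuh" has last vowel 'u'. The stems whose last vowel is 'u' (fizuf → fiakzuf, nazriduk → naakzriduk, septur → seakptur) insert -ak- after the first vowel.
The other patterns: stems whose last vowel is 'o' add the prefix ka-; stems whose last vowel is 'a', 'e' or 'i' change the last vowel to 'o'.
So puzuh → puakzuh.

puakzuh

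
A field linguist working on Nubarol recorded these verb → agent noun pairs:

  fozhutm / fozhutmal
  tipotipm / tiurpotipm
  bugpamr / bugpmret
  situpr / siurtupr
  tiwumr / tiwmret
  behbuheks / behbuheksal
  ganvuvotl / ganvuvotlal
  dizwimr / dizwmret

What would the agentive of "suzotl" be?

suzotlal

dizwimr and situpr both end in -r yet inflect differently (dizwmret, siurtupr), so the final letter is not what conditions the rule; the second-to-last letter is.
"suzotl" has second-to-last letter 't'. The stems whose second-to-last letter is 't' (ganvuvotl → ganvuvotlal, fozhutm → fozhutmal) add -al.
So suzotl → suzotlal.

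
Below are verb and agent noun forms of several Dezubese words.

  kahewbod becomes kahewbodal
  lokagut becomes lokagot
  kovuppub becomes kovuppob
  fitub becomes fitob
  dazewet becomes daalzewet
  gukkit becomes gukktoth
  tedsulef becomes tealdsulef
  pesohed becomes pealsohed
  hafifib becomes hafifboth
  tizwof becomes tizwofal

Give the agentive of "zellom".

dazewet and lokagut both end in -t yet inflect differently (daalzewet, lokagot), so the final letter is not what conditions the rule; the last vowel is.
"zellom" has last vowel 'o'. The stems whose last vowel is 'o' (tizwof → tizwofal, kahewbod → kahewbodal) add -al.
The other patterns: stems whose last vowel is 'e' insert -al- after the first vowel; stems whose last vowel is 'u' change the last vowel to 'o'; stems whose last vowel is 'i' delete the last vowel and add -oth.
So zellom → zellomal.

zellomal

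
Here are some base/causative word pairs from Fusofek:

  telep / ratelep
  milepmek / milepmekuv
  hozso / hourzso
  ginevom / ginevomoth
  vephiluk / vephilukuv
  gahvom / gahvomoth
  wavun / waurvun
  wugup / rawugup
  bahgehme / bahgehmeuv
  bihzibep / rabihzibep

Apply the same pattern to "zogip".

wugup and wavun both have last vowel 'u' yet inflect differently (rawugup, waurvun), so the last vowel is not what conditions the rule; the final letter is.
"zogip" ends in -p. The stems ending in -p (bihzibep → rabihzibep, telep → ratelep, wugup → rawugup) add the prefix ra-.
So zogip → razogip.

razogip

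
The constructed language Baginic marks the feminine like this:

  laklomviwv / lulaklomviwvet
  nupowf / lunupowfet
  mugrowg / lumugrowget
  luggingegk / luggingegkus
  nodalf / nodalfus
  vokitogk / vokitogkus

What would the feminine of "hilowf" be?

nupowf and nodalf both end in -f yet inflect differently (lunupowfet, nodalfus), so the final letter is not what conditions the rule; the second-to-last letter is.
"hilowf" has second-to-last letter 'w'. The stems whose second-to-last letter is 'w' (laklomviwv → lulaklomviwvet, nupowf → lunupowfet, mugrowg → lumugrowget) add lu- … -et around the stem.
The other pattern: stems whose second-to-last letter is 'g' or 'l' add -us.
So hilowf → luhilowfet.

luhilowfet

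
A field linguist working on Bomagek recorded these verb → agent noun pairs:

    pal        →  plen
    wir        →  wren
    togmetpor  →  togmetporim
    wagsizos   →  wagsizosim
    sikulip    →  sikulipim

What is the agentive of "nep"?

npen

"nep" has 1 vowel. The stems with 1 vowel (pal → plen, wir → wren) delete the last vowel and add -en.
So nep → npen.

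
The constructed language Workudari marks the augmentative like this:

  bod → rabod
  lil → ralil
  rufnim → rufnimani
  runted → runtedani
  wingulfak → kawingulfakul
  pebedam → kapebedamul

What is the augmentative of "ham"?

raham

"ham" has 1 vowel. The stems with 1 vowel (bod → rabod, lil → ralil) add the prefix ra-.
The other patterns: stems with 2 vowels add -ani; stems with 3 vowels add ka- … -ul around the stem.
So ham → raham.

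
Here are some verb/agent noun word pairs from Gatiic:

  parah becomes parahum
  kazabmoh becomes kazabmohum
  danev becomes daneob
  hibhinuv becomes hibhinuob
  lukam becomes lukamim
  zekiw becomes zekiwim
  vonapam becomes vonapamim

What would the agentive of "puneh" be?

"puneh" ends in -h. The stems ending in -h (parah → parahum, kazabmoh → kazabmohum) add -um.
The other patterns: stems ending in -v drop the final letter and add -ob; stems ending in -m or -w add -im.
So puneh → punehum.

punehum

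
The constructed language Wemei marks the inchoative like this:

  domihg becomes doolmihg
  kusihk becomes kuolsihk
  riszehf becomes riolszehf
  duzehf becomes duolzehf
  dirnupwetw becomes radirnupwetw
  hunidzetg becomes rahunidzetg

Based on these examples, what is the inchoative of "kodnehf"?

kooldnehf

domihg and hunidzetg both end in -g yet inflect differently (doolmihg, rahunidzetg), so the final letter is not what conditions the rule; the second-to-last letter is.
"kodnehf" has second-to-last letter 'h'. The stems whose second-to-last letter is 'h' (domihg → doolmihg, kusihk → kuolsihk, riszehf → riolszehf) insert -ol- after the first vowel.
The other pattern: stems whose second-to-last letter is 't' add the prefix ra-.
So kodnehf → kooldnehf.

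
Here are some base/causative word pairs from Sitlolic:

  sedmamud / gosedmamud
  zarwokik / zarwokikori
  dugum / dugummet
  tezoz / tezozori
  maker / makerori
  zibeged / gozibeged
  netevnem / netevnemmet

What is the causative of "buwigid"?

gobuwigid

zibeged and netevnem both have last vowel 'e' yet inflect differently (gozibeged, netevnemmet), so the last vowel is not what conditions the rule; the final letter is.
"buwigid" ends in -d. The stems ending in -d (zibeged → gozibeged, sedmamud → gosedmamud) add the prefix go-.
The other patterns: stems ending in -m double the final consonant and add -et; stems ending in -k, -r or -z add -ori.
So buwigid → gobuwigid.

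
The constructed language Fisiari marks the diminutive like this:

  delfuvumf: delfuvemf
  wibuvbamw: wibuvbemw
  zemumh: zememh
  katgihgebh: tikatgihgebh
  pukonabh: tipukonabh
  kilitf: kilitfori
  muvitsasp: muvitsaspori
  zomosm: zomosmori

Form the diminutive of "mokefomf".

mokefemf

"mokefomf" has second-to-last letter 'm'. The stems whose second-to-last letter is 'm' (delfuvumf → delfuvemf, wibuvbamw → wibuvbemw, zemumh → zememh) change the last vowel to 'e'.
The other patterns: stems whose second-to-last letter is 'b' add the prefix ti-; stems whose second-to-last letter is 's' or 't' add -ori.
So mokefomf → mokefemf.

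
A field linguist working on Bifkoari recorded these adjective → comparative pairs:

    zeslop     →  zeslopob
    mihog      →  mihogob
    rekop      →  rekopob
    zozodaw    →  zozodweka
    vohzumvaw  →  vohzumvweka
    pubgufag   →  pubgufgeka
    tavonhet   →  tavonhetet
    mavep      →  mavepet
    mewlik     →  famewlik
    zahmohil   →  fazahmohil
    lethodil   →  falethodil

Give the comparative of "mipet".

mihog and pubgufag both end in -g yet inflect differently (mihogob, pubgufgeka), so the final letter is not what conditions the rule; the last vowel is.
"mipet" has last vowel 'e'. The stems whose last vowel is 'e' (tavonhet → tavonhetet, mavep → mavepet) add -et.
So mipet → mipetet.

mipetet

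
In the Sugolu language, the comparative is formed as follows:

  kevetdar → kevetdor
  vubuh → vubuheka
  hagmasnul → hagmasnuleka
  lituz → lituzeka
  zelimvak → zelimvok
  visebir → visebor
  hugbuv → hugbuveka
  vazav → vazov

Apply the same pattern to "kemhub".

hugbuv and vazav both end in -v yet inflect differently (hugbuveka, vazov), so the final letter is not what conditions the rule; the last vowel is.
"kemhub" has last vowel 'u'. The stems whose last vowel is 'u' (vubuh → vubuheka, hagmasnul → hagmasnuleka, lituz → lituzeka) add -eka.
The other pattern: stems whose last vowel is 'a' or 'i' change the last vowel to 'o'.
So kemhub → kemhubeka.

kemhubeka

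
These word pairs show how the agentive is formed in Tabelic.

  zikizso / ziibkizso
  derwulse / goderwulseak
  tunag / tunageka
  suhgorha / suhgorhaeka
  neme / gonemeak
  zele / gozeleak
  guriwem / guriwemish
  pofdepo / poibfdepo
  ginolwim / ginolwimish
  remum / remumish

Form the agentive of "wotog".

wotogeka

"wotog" ends in -g. The one such stem in the data (tunag → tunageka) adds -eka, so the same rule applies.
So wotog → wotogeka.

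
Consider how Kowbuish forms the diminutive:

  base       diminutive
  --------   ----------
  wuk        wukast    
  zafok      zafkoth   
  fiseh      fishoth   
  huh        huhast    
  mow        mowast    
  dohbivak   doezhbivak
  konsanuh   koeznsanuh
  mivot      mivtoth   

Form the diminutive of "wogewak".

wuk and zafok both end in -k yet inflect differently (wukast, zafkoth), so the final letter is not what conditions the rule; the number of vowels is.
"wogewak" has 3 vowels. The stems with 3 vowels (konsanuh → koeznsanuh, dohbivak → doezhbivak) insert -ez- after the first vowel.
So wogewak → woezgewak.

woezgewak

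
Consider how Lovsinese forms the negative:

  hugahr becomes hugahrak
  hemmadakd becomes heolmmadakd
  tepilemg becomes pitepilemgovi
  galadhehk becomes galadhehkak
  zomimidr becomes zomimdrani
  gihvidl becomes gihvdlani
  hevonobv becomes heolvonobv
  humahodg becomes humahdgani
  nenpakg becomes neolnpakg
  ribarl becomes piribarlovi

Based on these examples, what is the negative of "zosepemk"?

"zosepemk" has second-to-last letter 'm'. The one such stem in the data (tepilemg → pitepilemgovi) adds pi- … -ovi around the stem, so the same rule applies.
The other patterns: stems whose second-to-last letter is 'b' or 'k' insert -ol- after the first vowel; stems whose second-to-last letter is 'h' add -ak; stems whose second-to-last letter is 'd' delete the last vowel and add -ani.
So zosepemk → pizosepemkovi.

pizosepemkovi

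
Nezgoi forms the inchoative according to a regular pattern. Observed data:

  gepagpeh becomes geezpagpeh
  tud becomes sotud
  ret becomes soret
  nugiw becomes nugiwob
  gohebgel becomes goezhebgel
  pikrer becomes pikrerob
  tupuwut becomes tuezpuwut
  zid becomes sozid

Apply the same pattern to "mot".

somot

ret and tupuwut both end in -t yet inflect differently (soret, tuezpuwut), so the final letter is not what conditions the rule; the number of vowels is.
"mot" has 1 vowel. The stems with 1 vowel (zid → sozid, tud → sotud, ret → soret) add the prefix so-.
The other patterns: stems with 2 vowels add -ob; stems with 3 vowels insert -ez- after the first vowel.
So mot → somot.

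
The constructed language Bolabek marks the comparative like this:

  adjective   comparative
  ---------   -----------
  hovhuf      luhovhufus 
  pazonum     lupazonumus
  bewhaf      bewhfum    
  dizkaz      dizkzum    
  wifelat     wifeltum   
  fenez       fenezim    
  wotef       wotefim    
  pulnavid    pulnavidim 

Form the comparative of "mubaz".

mubzum

hovhuf and bewhaf both end in -f yet inflect differently (luhovhufus, bewhfum), so the final letter is not what conditions the rule; the last vowel is.
"mubaz" has last vowel 'a'. The stems whose last vowel is 'a' (bewhaf → bewhfum, dizkaz → dizkzum, wifelat → wifeltum) delete the last vowel and add -um.
So mubaz → mubzum.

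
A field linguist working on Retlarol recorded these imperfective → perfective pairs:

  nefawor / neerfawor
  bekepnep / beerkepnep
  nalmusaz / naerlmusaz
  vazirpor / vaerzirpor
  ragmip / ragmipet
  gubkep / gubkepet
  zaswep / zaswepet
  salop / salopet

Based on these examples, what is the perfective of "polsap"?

bekepnep and ragmip both end in -p yet inflect differently (beerkepnep, ragmipet), so the final letter is not what conditions the rule; the number of vowels is.
"polsap" has 2 vowels. The stems with 2 vowels (ragmip → ragmipet, gubkep → gubkepet, zaswep → zaswepet) add -et.
The other pattern: stems with 3 vowels insert -er- after the first vowel.
So polsap → polsapet.

polsapet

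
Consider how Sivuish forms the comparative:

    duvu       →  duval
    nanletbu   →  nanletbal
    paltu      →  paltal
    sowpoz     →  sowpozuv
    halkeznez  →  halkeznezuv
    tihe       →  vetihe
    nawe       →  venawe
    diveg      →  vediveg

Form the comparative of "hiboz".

hibozuv

halkeznez and tihe both have last vowel 'e' yet inflect differently (halkeznezuv, vetihe), so the last vowel is not what conditions the rule; the final letter is.
"hiboz" ends in -z. The stems ending in -z (sowpoz → sowpozuv, halkeznez → halkeznezuv) add -uv.
The other patterns: stems ending in -u drop the final letter and add -al; stems ending in -e or -g add the prefix ve-.
So hiboz → hibozuv.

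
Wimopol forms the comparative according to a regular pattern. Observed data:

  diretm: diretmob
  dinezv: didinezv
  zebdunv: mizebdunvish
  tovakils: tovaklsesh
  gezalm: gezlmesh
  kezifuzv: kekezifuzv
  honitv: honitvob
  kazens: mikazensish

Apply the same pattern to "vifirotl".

vifirotlob

zebdunv and honitv both end in -v yet inflect differently (mizebdunvish, honitvob), so the final letter is not what conditions the rule; the second-to-last letter is.
"vifirotl" has second-to-last letter 't'. The stems whose second-to-last letter is 't' (diretm → diretmob, honitv → honitvob) add -ob.
The other patterns: stems whose second-to-last letter is 'n' add mi- … -ish around the stem; stems whose second-to-last letter is 'z' repeat the first consonant+vowel as a prefix; stems whose second-to-last letter is 'l' delete the last vowel and add -esh.
So vifirotl → vifirotlob.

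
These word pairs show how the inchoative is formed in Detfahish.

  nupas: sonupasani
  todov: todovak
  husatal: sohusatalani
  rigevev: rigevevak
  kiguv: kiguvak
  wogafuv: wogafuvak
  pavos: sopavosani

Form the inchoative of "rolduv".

todov and pavos both have last vowel 'o' yet inflect differently (todovak, sopavosani), so the last vowel is not what conditions the rule; the final letter is.
"rolduv" ends in -v. The stems ending in -v (kiguv → kiguvak, rigevev → rigevevak, todov → todovak) add -ak.
The other pattern: stems ending in -l or -s add so- … -ani around the stem.
So rolduv → rolduvak.

rolduvak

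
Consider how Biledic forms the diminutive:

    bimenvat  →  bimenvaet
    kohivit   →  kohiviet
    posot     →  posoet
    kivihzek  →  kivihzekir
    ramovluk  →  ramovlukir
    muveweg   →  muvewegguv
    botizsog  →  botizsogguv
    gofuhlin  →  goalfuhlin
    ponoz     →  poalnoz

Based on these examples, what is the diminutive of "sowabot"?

sowaboet

kivihzek and muveweg both have last vowel 'e' yet inflect differently (kivihzekir, muvewegguv), so the last vowel is not what conditions the rule; the final letter is.
"sowabot" ends in -t. The stems ending in -t (bimenvat → bimenvaet, kohivit → kohiviet, posot → posoet) drop the final letter and add -et.
So sowabot → sowaboet.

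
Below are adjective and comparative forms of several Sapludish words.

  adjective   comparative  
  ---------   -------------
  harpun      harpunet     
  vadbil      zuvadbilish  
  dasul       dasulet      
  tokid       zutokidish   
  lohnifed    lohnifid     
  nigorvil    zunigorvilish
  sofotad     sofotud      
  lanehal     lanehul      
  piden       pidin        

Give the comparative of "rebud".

rebudet

lanehal and dasul both end in -l yet inflect differently (lanehul, dasulet), so the final letter is not what conditions the rule; the last vowel is.
"rebud" has last vowel 'u'. The stems whose last vowel is 'u' (dasul → dasulet, harpun → harpunet) add -et.
The other patterns: stems whose last vowel is 'a' change the last vowel to 'u'; stems whose last vowel is 'e' change the last vowel to 'i'; stems whose last vowel is 'i' add zu- … -ish around the stem.
So rebud → rebudet.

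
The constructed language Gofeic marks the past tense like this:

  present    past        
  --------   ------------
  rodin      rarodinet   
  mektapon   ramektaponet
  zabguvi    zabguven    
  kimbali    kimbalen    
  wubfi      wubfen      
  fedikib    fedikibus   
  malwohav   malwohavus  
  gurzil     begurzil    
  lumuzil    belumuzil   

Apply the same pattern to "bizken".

rodin and zabguvi both have last vowel 'i' yet inflect differently (rarodinet, zabguven), so the last vowel is not what conditions the rule; the final letter is.
"bizken" ends in -n. The stems ending in -n (rodin → rarodinet, mektapon → ramektaponet) add ra- … -et around the stem.
So bizken → rabizkenet.

rabizkenet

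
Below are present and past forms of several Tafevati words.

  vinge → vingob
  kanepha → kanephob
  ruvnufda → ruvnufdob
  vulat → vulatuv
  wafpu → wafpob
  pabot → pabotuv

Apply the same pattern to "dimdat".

vulat and ruvnufda both have last vowel 'a' yet inflect differently (vulatuv, ruvnufdob), so the last vowel is not what conditions the rule; whether the stem ends in a vowel or a consonant is.
"dimdat" ends in a consonant. The stems ending in a consonant (vulat → vulatuv, pabot → pabotuv) add -uv.
The other pattern: stems ending in a vowel drop the final letter and add -ob.
So dimdat → dimdatuv.

dimdatuv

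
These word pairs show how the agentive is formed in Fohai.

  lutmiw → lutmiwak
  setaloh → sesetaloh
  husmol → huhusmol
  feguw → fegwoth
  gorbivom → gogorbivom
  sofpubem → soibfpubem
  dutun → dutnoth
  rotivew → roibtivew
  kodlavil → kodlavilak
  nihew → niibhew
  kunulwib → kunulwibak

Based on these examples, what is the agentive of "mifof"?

feguw and rotivew both end in -w yet inflect differently (fegwoth, roibtivew), so the final letter is not what conditions the rule; the last vowel is.
"mifof" has last vowel 'o'. The stems whose last vowel is 'o' (husmol → huhusmol, gorbivom → gogorbivom, setaloh → sesetaloh) repeat the first consonant+vowel as a prefix.
So mifof → mimifof.

mimifof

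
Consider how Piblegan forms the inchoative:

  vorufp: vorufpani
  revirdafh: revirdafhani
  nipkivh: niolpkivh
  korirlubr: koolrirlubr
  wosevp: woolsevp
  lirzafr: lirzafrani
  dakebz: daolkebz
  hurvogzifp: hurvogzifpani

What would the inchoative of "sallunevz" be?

hurvogzifp and wosevp both end in -p yet inflect differently (hurvogzifpani, woolsevp), so the final letter is not what conditions the rule; the second-to-last letter is.
"sallunevz" has second-to-last letter 'v'. The stems whose second-to-last letter is 'v' (wosevp → woolsevp, nipkivh → niolpkivh) insert -ol- after the first vowel.
So sallunevz → saolllunevz.

saolllunevz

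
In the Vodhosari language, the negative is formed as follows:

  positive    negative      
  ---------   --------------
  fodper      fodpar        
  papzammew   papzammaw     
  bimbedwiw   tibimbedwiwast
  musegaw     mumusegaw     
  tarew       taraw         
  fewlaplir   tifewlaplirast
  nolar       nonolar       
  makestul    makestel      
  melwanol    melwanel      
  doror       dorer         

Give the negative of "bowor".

"bowor" has last vowel 'o'. The stems whose last vowel is 'o' (melwanol → melwanel, doror → dorer) change the last vowel to 'e'.
So bowor → bower.

bower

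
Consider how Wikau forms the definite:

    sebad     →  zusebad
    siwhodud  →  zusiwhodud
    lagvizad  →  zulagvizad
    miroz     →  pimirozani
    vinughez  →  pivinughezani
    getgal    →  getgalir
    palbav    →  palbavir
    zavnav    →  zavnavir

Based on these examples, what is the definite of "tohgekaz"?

"tohgekaz" ends in -z. The stems ending in -z (miroz → pimirozani, vinughez → pivinughezani) add pi- … -ani around the stem.
The other patterns: stems ending in -d add the prefix zu-; stems ending in -l or -v add -ir.
So tohgekaz → pitohgekazani.

pitohgekazani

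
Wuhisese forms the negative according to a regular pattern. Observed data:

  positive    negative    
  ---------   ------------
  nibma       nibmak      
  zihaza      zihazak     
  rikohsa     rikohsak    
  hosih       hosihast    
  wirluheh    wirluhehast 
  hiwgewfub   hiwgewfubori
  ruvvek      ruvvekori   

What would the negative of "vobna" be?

vobnak

"vobna" ends in -a. The stems ending in -a (nibma → nibmak, zihaza → zihazak, rikohsa → rikohsak) drop the final letter and add -ak.
So vobna → vobnak.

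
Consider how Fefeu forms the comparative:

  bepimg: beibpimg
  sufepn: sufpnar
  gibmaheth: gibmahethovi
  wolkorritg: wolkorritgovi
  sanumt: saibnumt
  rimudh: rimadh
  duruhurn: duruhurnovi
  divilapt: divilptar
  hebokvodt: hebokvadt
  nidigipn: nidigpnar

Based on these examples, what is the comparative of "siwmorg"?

siwmorgovi

"siwmorg" has second-to-last letter 'r'. The one such stem in the data (duruhurn → duruhurnovi) adds -ovi, so the same rule applies.
So siwmorg → siwmorgovi.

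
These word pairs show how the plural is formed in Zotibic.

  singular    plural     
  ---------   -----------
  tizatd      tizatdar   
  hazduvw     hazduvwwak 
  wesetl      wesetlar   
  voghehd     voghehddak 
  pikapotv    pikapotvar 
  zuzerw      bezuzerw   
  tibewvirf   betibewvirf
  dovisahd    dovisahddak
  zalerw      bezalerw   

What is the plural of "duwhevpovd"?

duwhevpovddak

zuzerw and hazduvw both end in -w yet inflect differently (bezuzerw, hazduvwwak), so the final letter is not what conditions the rule; the second-to-last letter is.
"duwhevpovd" has second-to-last letter 'v'. The one such stem in the data (hazduvw → hazduvwwak) doubles the final consonant and adds -ak (as do dovisahd, voghehd), so the same rule applies.
The other patterns: stems whose second-to-last letter is 'r' add the prefix be-; stems whose second-to-last letter is 't' add -ar.
So duwhevpovd → duwhevpovddak.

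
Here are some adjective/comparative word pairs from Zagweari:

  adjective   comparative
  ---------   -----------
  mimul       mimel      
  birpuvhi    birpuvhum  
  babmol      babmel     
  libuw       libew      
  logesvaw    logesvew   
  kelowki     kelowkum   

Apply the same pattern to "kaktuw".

kaktew

"kaktuw" ends in a consonant. The stems ending in a consonant (libuw → libew, mimul → mimel, babmol → babmel) change the last vowel to 'e'.
The other pattern: stems ending in a vowel drop the final letter and add -um.
So kaktuw → kaktew.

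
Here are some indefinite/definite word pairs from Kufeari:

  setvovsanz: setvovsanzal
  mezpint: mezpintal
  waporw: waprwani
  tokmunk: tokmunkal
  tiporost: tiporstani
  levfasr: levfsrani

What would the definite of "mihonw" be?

"mihonw" has second-to-last letter 'n'. The stems whose second-to-last letter is 'n' (tokmunk → tokmunkal, setvovsanz → setvovsanzal, mezpint → mezpintal) add -al.
The other pattern: stems whose second-to-last letter is 'r' or 's' delete the last vowel and add -ani.
So mihonw → mihonwal.

mihonwal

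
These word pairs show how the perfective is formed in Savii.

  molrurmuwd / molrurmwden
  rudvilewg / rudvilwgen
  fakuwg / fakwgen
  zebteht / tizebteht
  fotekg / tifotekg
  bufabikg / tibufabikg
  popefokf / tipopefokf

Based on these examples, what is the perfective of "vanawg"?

rudvilewg and fotekg both end in -g yet inflect differently (rudvilwgen, tifotekg), so the final letter is not what conditions the rule; the second-to-last letter is.
"vanawg" has second-to-last letter 'w'. The stems whose second-to-last letter is 'w' (molrurmuwd → molrurmwden, rudvilewg → rudvilwgen, fakuwg → fakwgen) delete the last vowel and add -en.
So vanawg → vanwgen.

vanwgen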